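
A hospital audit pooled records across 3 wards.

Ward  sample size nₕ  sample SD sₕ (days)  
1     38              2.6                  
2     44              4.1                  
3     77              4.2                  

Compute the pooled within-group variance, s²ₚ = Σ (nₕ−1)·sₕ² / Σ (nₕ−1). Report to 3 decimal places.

14.831

1: (38−1)·2.6² = 37·6.76 = 250.12
2: (44−1)·4.1² = 43·16.81 = 722.83
3: (77−1)·4.2² = 76·17.64 = 1340.64
Numerator = 2313.59; denominator = Σ(nₕ−1) = 156.
s²ₚ = 2313.59/156 = 14.83071... → 14.831.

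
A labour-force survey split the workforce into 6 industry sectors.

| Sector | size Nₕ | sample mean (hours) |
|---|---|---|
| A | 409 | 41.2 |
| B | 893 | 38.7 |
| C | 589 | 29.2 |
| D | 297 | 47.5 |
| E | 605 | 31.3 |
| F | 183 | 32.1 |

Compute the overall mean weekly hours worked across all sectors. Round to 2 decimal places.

N = 409 + 893 + 589 + 297 + 605 + 183 = 2976.
The stratified mean weights each stratum mean by its population share Nₕ/N.
Σ Nₕx̄ₕ = 409·41.2 + 893·38.7 + 589·29.2 + 297·47.5 + 605·31.3 + 183·32.1 = 16850.8 + 34559.1 + 17198.8 + 14107.5 + 18936.5 + 5874.3 = 107527.
Divide by N: 107527 / 2976 = 36.1314... → 36.13.

36.13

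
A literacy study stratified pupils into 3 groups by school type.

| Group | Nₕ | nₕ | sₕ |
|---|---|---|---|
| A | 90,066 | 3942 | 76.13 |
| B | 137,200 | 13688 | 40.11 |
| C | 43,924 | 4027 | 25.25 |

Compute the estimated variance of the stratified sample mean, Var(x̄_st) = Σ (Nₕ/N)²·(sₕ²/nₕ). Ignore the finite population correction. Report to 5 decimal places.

N = 271190; Wₕ = Nₕ/N.
group A: (90066/271190)²·76.13²/3942 = 0.16216960
group B: (137200/271190)²·40.11²/13688 = 0.03008335
group C: (43924/271190)²·25.25²/4027 = 0.00415334
Sum = 0.19640629 → 0.19641.

0.19641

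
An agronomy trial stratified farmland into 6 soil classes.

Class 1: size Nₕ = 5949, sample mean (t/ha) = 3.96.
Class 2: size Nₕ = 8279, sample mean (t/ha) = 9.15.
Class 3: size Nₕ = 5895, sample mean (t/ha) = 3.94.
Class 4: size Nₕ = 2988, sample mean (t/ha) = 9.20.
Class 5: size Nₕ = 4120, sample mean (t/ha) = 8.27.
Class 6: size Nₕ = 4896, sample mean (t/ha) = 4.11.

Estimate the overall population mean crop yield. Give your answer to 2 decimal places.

N = 5949 + 8279 + 5895 + 2988 + 4120 + 4896 = 32127.
The stratified mean weights each stratum mean by its population share Nₕ/N.
Σ Nₕx̄ₕ = 5949·3.96 + 8279·9.15 + 5895·3.94 + 2988·9.20 + 4120·8.27 + 4896·4.11 = 23558.04 + 75752.85 + 23226.3 + 27489.6 + 34072.4 + 20122.56 = 204221.75.
Divide by N: 204221.75 / 32127 = 6.3567... → 6.36.

6.36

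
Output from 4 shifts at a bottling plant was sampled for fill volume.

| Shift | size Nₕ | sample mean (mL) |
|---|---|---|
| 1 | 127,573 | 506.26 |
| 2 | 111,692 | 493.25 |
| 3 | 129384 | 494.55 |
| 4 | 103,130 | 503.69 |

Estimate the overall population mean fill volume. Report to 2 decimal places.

499.41

N = 471779; weights Wₕ = Nₕ/N = (0.2704, 0.2367, 0.2742, 0.2186).
x̄_st = Σ Wₕ·x̄ₕ = 0.2704·506.26 + 0.2367·493.25 + 0.2742·494.55 + 0.2186·503.69 ≈ 499.4067...
→ 499.41.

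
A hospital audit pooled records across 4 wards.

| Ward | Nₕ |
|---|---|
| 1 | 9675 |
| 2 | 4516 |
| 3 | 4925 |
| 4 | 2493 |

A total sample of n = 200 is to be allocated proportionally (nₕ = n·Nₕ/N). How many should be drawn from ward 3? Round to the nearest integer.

N = 9675 + 4516 + 4925 + 2493 = 21609.
n_3 = 200·4925/21609 = 45.583... → 46.

46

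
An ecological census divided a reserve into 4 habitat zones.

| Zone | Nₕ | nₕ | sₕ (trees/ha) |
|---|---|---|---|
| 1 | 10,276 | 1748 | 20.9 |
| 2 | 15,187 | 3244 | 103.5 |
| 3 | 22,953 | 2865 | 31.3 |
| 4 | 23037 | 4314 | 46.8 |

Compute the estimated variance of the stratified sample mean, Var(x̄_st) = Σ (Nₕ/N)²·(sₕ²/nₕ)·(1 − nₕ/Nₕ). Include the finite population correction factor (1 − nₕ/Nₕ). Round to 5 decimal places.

0.19537

N = 71453. Term for each stratum: Wₕ²sₕ²/nₕ·(1−nₕ/Nₕ).
Var(x̄_st) = 0.00428925 + 0.11731251 + 0.03088156 + 0.04289157 = 0.19537490 → 0.19537.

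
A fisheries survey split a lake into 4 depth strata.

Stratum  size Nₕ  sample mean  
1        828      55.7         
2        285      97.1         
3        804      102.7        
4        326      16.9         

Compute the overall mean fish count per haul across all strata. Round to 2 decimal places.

x̄_st = (Σ Nₕx̄ₕ) / (Σ Nₕ) = (828·55.7 + 285·97.1 + 804·102.7 + 326·16.9) / 2243
= 161873.3 / 2243 = 72.1682... → 72.17.

72.17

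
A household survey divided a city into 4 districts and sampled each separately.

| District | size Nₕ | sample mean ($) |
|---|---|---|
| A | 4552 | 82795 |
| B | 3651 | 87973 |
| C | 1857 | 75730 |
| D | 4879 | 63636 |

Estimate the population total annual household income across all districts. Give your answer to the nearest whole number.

Estimate total by summing Nₕ·x̄ₕ over strata.
4552·82795 + 3651·87973 + 1857·75730 + 4879·63636 = 376882840 + 321189423 + 140630610 + 310480044 = 1149182917.

1149182917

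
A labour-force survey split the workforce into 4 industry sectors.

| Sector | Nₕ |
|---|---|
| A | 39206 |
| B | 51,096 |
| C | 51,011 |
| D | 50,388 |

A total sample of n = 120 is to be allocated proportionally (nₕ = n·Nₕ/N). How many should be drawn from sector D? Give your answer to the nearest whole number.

Share of sector D = 50388/191701 = 0.26285.
Allocate 120 × 0.26285 = 31.542... → 32.

32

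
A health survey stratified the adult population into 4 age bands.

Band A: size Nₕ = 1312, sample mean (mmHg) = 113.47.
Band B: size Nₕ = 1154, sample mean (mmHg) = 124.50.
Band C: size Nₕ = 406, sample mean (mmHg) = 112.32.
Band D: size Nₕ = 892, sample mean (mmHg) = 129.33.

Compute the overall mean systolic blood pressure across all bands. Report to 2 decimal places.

x̄_st = (Σ Nₕx̄ₕ) / (Σ Nₕ) = (1312·113.47 + 1154·124.50 + 406·112.32 + 892·129.33) / 3764
= 453509.92 / 3764 = 120.4862... → 120.49.

120.49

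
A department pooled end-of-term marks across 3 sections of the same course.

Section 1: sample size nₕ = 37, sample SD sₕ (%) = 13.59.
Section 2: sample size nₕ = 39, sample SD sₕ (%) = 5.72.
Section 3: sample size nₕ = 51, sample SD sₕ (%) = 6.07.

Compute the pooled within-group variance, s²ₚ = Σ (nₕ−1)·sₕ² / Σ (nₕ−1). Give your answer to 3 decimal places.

Degrees of freedom: 36 + 38 + 50 = 124.
Σ(nₕ−1)sₕ² = 36·184.6881 + 38·32.7184 + 50·36.8449 = 9734.3158.
s²ₚ = 9734.3158 / 124 = 78.50255... → 78.503.

78.503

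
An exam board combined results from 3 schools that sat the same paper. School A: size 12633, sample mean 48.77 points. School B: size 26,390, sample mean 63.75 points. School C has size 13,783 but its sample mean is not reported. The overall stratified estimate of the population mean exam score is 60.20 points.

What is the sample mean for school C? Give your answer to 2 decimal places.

Σ Nₕx̄ₕ = N·μ, so 13783·x̄_C = 52806·60.20 − (12633·48.77 + 26390·63.75).
= 3178921.2 − 2298473.91 = 880447.29.
x̄_C = 880447.29 / 13783 = 63.8792... → 63.88.

63.88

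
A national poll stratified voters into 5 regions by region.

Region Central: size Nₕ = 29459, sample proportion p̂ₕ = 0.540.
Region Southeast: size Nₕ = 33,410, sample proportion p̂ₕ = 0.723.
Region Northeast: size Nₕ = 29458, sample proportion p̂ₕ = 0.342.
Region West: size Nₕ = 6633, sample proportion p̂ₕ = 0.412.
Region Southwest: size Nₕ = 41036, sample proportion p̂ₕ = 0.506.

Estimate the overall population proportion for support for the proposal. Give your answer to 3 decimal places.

0.526

N = 29459 + 33410 + 29458 + 6633 + 41036 = 139996.
Overall proportion = Σ (Nₕ/N)·p̂ₕ.
Σ Nₕp̂ₕ = 15907.86 + 24155.43 + 10074.636 + 2732.796 + 20764.216 = 73634.938.
73634.938 / 139996 = 0.52598... → 0.526.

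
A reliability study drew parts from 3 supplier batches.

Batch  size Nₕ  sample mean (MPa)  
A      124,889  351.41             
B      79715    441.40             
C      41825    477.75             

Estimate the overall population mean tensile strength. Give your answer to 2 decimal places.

401.96

x̄_st = (Σ Nₕx̄ₕ) / (Σ Nₕ) = (124889·351.41 + 79715·441.40 + 41825·477.75) / 246429
= 99055338.24 / 246429 = 401.9630... → 401.96.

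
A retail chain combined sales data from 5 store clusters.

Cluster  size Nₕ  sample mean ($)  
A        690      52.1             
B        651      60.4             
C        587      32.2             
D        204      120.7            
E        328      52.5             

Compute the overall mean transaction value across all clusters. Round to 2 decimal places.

55.29

x̄_st = (Σ Nₕx̄ₕ) / (Σ Nₕ) = (690·52.1 + 651·60.4 + 587·32.2 + 204·120.7 + 328·52.5) / 2460
= 136013.6 / 2460 = 55.2901... → 55.29.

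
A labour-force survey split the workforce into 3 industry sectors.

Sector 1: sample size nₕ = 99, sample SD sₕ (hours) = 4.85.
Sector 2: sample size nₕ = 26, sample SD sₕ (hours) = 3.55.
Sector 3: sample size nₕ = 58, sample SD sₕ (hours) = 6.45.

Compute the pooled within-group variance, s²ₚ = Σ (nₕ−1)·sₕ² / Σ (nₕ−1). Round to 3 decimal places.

27.731

1: (99−1)·4.85² = 98·23.5225 = 2305.205
2: (26−1)·3.55² = 25·12.6025 = 315.0625
3: (58−1)·6.45² = 57·41.6025 = 2371.3425
Numerator = 4991.61; denominator = Σ(nₕ−1) = 180.
s²ₚ = 4991.61/180 = 27.73117... → 27.731.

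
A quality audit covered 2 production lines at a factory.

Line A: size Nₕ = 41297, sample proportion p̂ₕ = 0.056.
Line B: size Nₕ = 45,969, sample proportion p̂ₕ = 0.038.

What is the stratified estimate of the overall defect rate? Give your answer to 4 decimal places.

0.0465

Wₕ = Nₕ/N with N = 87266: 0.4732, 0.5268.
p̂_st = 0.4732·0.056 + 0.5268·0.038 ≈ 0.046518... → 0.0465.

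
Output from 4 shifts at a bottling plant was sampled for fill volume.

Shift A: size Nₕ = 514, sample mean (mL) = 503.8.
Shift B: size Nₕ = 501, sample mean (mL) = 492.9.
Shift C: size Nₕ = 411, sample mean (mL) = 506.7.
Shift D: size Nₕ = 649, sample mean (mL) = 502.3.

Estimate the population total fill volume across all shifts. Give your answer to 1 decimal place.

Population total = Σ Nₕ·x̄ₕ (each stratum's size times its mean).
514·503.8 + 501·492.9 + 411·506.7 + 649·502.3 = 258953.2 + 246942.9 + 208253.7 + 325992.7 = 1040142.5.

1040142.5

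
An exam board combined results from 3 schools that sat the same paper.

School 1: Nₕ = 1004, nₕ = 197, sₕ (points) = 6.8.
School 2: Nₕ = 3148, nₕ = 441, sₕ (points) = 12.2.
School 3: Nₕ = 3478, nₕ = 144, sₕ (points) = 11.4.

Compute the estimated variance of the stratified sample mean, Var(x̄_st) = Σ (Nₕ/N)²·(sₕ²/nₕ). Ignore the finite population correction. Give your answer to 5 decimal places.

N = 7630; Wₕ = Nₕ/N.
school 1: (1004/7630)²·6.8²/197 = 0.00406415
school 2: (3148/7630)²·12.2²/441 = 0.05745151
school 3: (3478/7630)²·11.4²/144 = 0.18752419
Sum = 0.24903985 → 0.24904.

0.24904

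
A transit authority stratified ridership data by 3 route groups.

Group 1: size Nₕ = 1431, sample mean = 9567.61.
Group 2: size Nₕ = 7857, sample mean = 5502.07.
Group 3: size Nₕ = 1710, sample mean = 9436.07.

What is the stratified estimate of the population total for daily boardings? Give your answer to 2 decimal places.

73056693.60

1: 1431·9567.61 = 13691249.91
2: 7857·5502.07 = 43229763.99
3: 1710·9436.07 = 16135679.7
τ̂ = Σ Nₕx̄ₕ = 73056693.60.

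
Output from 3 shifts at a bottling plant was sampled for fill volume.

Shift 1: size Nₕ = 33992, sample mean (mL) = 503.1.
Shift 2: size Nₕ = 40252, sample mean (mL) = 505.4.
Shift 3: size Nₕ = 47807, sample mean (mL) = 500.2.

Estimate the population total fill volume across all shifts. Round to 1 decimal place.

61357797.4

1: 33992·503.1 = 17101375.2
2: 40252·505.4 = 20343360.8
3: 47807·500.2 = 23913061.4
τ̂ = Σ Nₕx̄ₕ = 61357797.4.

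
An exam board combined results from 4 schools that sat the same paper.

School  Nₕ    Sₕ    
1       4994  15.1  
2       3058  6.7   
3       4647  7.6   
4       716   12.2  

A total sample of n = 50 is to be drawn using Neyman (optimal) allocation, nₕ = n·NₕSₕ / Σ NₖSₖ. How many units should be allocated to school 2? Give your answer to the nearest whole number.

7

1: NₕSₕ = 4994·15.1 = 75409.4
2: NₕSₕ = 3058·6.7 = 20488.6
3: NₕSₕ = 4647·7.6 = 35317.2
4: NₕSₕ = 716·12.2 = 8735.2
Σ NₕSₕ = 139950.4.
n_2 = 50·20488.6/139950.4 = 7.320... → 7.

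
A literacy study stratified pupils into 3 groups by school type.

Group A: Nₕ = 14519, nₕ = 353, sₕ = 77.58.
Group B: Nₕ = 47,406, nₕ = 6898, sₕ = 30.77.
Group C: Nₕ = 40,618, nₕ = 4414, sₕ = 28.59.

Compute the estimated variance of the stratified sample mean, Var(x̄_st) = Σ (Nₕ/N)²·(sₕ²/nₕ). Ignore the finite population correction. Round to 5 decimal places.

N = 102543; Wₕ = Nₕ/N.
group A: (14519/102543)²·77.58²/353 = 0.34181114
group B: (47406/102543)²·30.77²/6898 = 0.02933502
group C: (40618/102543)²·28.59²/4414 = 0.02905501
Sum = 0.40020117 → 0.40020.

0.40020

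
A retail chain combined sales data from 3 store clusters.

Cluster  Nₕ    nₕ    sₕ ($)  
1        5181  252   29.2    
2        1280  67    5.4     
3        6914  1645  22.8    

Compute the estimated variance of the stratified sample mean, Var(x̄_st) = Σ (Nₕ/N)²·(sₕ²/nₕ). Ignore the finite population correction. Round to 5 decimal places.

N = 13375; Wₕ = Nₕ/N.
cluster 1: (5181/13375)²·29.2²/252 = 0.50769720
cluster 2: (1280/13375)²·5.4²/67 = 0.00398607
cluster 3: (6914/13375)²·22.8²/1645 = 0.08444520
Sum = 0.59612847 → 0.59613.

0.59613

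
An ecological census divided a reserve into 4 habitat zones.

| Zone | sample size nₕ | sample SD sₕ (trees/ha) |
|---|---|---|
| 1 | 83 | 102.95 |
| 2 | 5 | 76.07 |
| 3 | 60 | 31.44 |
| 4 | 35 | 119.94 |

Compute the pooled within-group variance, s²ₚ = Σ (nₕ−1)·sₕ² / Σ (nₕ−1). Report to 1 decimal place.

Degrees of freedom: 82 + 4 + 59 + 34 = 179.
Σ(nₕ−1)sₕ² = 82·10598.7025 + 4·5786.6449 + 59·988.4736 + 34·14385.6036 = 1439670.6494.
s²ₚ = 1439670.6494 / 179 = 8042.853... → 8042.9.

8042.9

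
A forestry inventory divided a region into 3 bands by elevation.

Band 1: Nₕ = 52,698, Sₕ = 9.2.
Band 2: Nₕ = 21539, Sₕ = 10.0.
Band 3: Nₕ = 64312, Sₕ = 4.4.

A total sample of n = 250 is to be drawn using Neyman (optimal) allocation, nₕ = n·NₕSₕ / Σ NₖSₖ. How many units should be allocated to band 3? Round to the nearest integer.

72

1: NₕSₕ = 52698·9.2 = 484821.6
2: NₕSₕ = 21539·10.0 = 215390
3: NₕSₕ = 64312·4.4 = 282972.8
Σ NₕSₕ = 983184.4.
n_3 = 250·282972.8/983184.4 = 71.953... → 72.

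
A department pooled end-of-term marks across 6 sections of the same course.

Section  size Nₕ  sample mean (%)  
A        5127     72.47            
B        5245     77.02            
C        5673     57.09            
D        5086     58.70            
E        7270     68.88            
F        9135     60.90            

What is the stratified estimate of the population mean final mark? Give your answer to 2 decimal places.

N = 37536; weights Wₕ = Nₕ/N = (0.1366, 0.1397, 0.1511, 0.1355, 0.1937, 0.2434).
x̄_st = Σ Wₕ·x̄ₕ = 0.1366·72.47 + 0.1397·77.02 + 0.1511·57.09 + 0.1355·58.70 + 0.1937·68.88 + 0.2434·60.90 ≈ 65.4045...
→ 65.40.

65.40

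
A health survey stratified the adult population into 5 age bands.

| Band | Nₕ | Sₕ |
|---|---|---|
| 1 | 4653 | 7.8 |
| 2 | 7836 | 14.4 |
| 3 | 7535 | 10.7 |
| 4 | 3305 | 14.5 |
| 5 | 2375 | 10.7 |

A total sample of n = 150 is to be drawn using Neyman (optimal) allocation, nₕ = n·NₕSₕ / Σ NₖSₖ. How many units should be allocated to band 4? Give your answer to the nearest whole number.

24

1: NₕSₕ = 4653·7.8 = 36293.4
2: NₕSₕ = 7836·14.4 = 112838.4
3: NₕSₕ = 7535·10.7 = 80624.5
4: NₕSₕ = 3305·14.5 = 47922.5
5: NₕSₕ = 2375·10.7 = 25412.5
Σ NₕSₕ = 303091.3.
n_4 = 150·47922.5/303091.3 = 23.717... → 24.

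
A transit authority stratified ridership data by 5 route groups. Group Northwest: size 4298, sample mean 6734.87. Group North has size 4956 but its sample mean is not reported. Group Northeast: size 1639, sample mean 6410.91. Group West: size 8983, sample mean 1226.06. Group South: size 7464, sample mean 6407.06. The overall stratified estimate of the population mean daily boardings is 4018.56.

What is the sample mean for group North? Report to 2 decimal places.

N = 4298 + 4956 + 1639 + 8983 + 7464 = 27340.
Overall total = μ·N = 4018.56·27340 = 109867430.4.
Subtract the known strata: 4298·6734.87 + 1639·6410.91 + 8983·1226.06 + 7464·6407.06 = 98289945.57.
Remaining total for group North: 109867430.4 − 98289945.57 = 11577484.83.
Divide by its size: 11577484.83 / 4956 = 2336.0542... → 2336.05.

2336.05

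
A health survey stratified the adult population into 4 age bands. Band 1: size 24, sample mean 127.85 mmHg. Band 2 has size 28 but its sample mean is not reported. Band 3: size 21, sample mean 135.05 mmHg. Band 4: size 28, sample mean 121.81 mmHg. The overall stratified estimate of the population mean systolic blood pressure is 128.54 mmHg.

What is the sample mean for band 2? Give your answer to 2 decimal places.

130.98

N = 24 + 28 + 21 + 28 = 101.
Overall total = μ·N = 128.54·101 = 12982.54.
Subtract the known strata: 24·127.85 + 21·135.05 + 28·121.81 = 9315.13.
Remaining total for band 2: 12982.54 − 9315.13 = 3667.41.
Divide by its size: 3667.41 / 28 = 130.9789... → 130.98.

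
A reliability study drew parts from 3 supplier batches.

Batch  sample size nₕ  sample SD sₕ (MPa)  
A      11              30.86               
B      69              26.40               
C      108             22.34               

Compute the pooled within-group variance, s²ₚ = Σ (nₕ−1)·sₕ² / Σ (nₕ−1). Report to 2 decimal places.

A: (11−1)·30.86² = 10·952.3396 = 9523.396
B: (69−1)·26.40² = 68·696.96 = 47393.28
C: (108−1)·22.34² = 107·499.0756 = 53401.0892
Numerator = 110317.7652; denominator = Σ(nₕ−1) = 185.
s²ₚ = 110317.7652/185 = 596.3122... → 596.31.

596.31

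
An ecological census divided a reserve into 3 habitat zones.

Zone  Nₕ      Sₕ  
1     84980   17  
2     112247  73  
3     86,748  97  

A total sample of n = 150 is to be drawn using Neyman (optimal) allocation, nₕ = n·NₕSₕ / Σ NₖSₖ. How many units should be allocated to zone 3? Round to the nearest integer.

70

1: NₕSₕ = 84980·17 = 1444660
2: NₕSₕ = 112247·73 = 8194031
3: NₕSₕ = 86748·97 = 8414556
Σ NₕSₕ = 18053247.
n_3 = 150·8414556/18053247 = 69.914... → 70.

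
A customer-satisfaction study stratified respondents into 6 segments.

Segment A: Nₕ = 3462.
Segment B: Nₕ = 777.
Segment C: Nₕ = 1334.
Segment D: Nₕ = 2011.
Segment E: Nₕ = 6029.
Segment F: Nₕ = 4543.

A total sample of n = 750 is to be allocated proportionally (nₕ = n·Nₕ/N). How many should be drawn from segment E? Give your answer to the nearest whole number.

N = 3462 + 777 + 1334 + 2011 + 6029 + 4543 = 18156.
n_E = 750·6029/18156 = 249.050... → 249.

249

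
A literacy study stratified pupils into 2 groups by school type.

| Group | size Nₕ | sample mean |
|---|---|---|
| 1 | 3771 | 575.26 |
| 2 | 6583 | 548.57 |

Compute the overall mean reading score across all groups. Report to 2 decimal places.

N = 3771 + 6583 = 10354.
The stratified mean weights each stratum mean by its population share Nₕ/N.
Σ Nₕx̄ₕ = 3771·575.26 + 6583·548.57 = 2169305.46 + 3611236.31 = 5780541.77.
Divide by N: 5780541.77 / 10354 = 558.2907... → 558.29.

558.29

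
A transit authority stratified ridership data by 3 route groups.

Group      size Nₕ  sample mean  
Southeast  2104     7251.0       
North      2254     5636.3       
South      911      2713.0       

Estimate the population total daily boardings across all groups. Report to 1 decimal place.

30431867.2

Southeast: 2104·7251.0 = 15256104
North: 2254·5636.3 = 12704220.2
South: 911·2713.0 = 2471543
τ̂ = Σ Nₕx̄ₕ = 30431867.2.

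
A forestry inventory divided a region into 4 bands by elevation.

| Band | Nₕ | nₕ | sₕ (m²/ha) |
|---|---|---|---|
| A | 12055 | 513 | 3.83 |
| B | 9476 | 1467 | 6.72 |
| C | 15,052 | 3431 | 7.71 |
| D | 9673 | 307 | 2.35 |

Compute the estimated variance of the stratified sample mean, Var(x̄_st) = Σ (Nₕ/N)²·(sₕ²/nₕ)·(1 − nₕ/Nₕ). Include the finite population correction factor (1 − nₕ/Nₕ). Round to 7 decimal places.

0.0051295

N = 46256; Wₕ = Nₕ/N.
band A: (12055/46256)²·3.83²/513·(1 − 513/12055) = 0.0018594835
band B: (9476/46256)²·6.72²/1467·(1 − 1467/9476) = 0.0010918818
band C: (15052/46256)²·7.71²/3431·(1 − 3431/15052) = 0.0014164120
band D: (9673/46256)²·2.35²/307·(1 − 307/9673) = 0.0007616870
Sum = 0.0051294643 → 0.0051295.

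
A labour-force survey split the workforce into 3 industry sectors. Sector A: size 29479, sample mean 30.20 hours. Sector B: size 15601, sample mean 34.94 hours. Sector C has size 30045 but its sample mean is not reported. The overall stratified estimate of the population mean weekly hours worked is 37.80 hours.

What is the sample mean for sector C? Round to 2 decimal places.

46.74

N = 29479 + 15601 + 30045 = 75125.
Overall total = μ·N = 37.80·75125 = 2839725.
Subtract the known strata: 29479·30.20 + 15601·34.94 = 1435364.74.
Remaining total for sector C: 2839725 − 1435364.74 = 1404360.26.
Divide by its size: 1404360.26 / 30045 = 46.7419... → 46.74.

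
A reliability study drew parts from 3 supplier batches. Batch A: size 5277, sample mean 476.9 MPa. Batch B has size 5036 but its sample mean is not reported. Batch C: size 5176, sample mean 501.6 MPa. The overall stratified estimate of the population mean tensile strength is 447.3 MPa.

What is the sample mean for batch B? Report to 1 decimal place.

Σ Nₕx̄ₕ = N·μ, so 5036·x̄_B = 15489·447.3 − (5277·476.9 + 5176·501.6).
= 6928229.7 − 5112882.9 = 1815346.8.
x̄_B = 1815346.8 / 5036 = 360.474... → 360.5.

360.5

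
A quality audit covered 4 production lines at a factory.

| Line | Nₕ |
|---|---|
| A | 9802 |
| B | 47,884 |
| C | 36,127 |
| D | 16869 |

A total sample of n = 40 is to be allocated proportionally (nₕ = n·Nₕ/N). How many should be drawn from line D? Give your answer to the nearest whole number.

Share of line D = 16869/110682 = 0.15241.
Allocate 40 × 0.15241 = 6.096... → 6.

6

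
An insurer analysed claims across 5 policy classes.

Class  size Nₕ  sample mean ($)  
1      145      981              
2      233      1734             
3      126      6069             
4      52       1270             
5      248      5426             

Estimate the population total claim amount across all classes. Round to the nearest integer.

1: 145·981 = 142245
2: 233·1734 = 404022
3: 126·6069 = 764694
4: 52·1270 = 66040
5: 248·5426 = 1345648
τ̂ = Σ Nₕx̄ₕ = 2722649.

2722649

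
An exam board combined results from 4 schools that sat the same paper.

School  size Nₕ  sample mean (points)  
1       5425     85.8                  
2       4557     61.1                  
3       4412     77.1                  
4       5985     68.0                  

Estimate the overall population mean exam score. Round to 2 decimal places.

73.17

x̄_st = (Σ Nₕx̄ₕ) / (Σ Nₕ) = (5425·85.8 + 4557·61.1 + 4412·77.1 + 5985·68.0) / 20379
= 1491042.9 / 20379 = 73.1657... → 73.17.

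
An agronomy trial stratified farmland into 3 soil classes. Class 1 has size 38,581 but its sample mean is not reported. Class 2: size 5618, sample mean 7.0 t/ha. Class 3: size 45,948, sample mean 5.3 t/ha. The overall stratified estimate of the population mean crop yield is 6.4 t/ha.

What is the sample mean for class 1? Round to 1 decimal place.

7.6

Σ Nₕx̄ₕ = N·μ, so 38581·x̄_1 = 90147·6.4 − (5618·7.0 + 45948·5.3).
= 576940.8 − 282850.4 = 294090.4.
x̄_1 = 294090.4 / 38581 = 7.623... → 7.6.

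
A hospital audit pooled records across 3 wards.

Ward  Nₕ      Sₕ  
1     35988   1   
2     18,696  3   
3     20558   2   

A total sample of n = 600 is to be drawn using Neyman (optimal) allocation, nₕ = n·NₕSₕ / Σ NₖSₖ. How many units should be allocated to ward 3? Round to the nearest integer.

185

1: NₕSₕ = 35988·1 = 35988
2: NₕSₕ = 18696·3 = 56088
3: NₕSₕ = 20558·2 = 41116
Σ NₕSₕ = 133192.
n_3 = 600·41116/133192 = 185.218... → 185.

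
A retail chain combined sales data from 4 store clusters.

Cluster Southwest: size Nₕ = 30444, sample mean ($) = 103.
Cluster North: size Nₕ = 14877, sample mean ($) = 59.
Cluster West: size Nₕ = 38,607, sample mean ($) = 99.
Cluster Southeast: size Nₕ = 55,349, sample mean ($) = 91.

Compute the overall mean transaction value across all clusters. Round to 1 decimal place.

92.4

N = 30444 + 14877 + 38607 + 55349 = 139277.
The stratified mean weights each stratum mean by its population share Nₕ/N.
Σ Nₕx̄ₕ = 30444·103 + 14877·59 + 38607·99 + 55349·91 = 3135732 + 877743 + 3822093 + 5036759 = 12872327.
Divide by N: 12872327 / 139277 = 92.422... → 92.4.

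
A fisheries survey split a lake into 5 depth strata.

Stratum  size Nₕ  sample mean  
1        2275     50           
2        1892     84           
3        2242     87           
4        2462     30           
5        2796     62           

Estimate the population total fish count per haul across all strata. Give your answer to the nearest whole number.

714944

Population total = Σ Nₕ·x̄ₕ (each stratum's size times its mean).
2275·50 + 1892·84 + 2242·87 + 2462·30 + 2796·62 = 113750 + 158928 + 195054 + 73860 + 173352 = 714944.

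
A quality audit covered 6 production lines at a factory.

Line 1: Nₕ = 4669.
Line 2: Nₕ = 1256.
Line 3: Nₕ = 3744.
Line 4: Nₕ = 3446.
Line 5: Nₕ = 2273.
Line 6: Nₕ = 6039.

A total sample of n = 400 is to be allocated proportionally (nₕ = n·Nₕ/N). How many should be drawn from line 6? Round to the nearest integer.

Share of line 6 = 6039/21427 = 0.28184.
Allocate 400 × 0.28184 = 112.736... → 113.

113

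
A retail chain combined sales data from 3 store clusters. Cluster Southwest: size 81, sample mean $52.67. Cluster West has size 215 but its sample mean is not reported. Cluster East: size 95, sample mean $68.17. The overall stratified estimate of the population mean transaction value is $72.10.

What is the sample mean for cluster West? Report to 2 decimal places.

81.16

Σ Nₕx̄ₕ = N·μ, so 215·x̄_West = 391·72.10 − (81·52.67 + 95·68.17).
= 28191.1 − 10742.42 = 17448.68.
x̄_West = 17448.68 / 215 = 81.1567... → 81.16.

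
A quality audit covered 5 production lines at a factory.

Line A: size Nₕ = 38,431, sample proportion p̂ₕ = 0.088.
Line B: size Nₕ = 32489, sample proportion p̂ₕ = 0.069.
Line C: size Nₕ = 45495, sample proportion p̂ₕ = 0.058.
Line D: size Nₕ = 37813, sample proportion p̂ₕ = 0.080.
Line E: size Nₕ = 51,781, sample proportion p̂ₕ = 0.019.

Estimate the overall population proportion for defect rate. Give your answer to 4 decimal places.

N = 38431 + 32489 + 45495 + 37813 + 51781 = 206009.
Overall proportion = Σ (Nₕ/N)·p̂ₕ.
Σ Nₕp̂ₕ = 3381.928 + 2241.741 + 2638.71 + 3025.04 + 983.839 = 12271.258.
12271.258 / 206009 = 0.059567... → 0.0596.

0.0596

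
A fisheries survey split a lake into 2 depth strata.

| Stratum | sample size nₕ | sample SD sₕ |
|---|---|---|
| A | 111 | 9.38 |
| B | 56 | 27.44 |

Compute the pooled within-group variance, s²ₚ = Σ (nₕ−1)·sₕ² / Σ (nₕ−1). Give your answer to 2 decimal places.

Degrees of freedom: 110 + 55 = 165.
Σ(nₕ−1)sₕ² = 110·87.9844 + 55·752.9536 = 51090.732.
s²ₚ = 51090.732 / 165 = 309.6408 → 309.64.

309.64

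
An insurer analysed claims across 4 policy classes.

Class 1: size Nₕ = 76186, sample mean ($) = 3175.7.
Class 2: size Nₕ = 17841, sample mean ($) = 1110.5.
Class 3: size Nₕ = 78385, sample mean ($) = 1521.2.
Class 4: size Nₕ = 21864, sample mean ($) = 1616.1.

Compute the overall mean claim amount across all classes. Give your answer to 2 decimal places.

2142.98

N = 76186 + 17841 + 78385 + 21864 = 194276.
Overall mean = Σ (Nₕ/N)·x̄ₕ — weight by population share, not a simple average.
Σ Nₕx̄ₕ = 76186·3175.7 + 17841·1110.5 + 78385·1521.2 + 21864·1616.1 = 241943880.2 + 19812430.5 + 119239262 + 35334410.4 = 416329983.1.
Divide by N: 416329983.1 / 194276 = 2142.9821... → 2142.98.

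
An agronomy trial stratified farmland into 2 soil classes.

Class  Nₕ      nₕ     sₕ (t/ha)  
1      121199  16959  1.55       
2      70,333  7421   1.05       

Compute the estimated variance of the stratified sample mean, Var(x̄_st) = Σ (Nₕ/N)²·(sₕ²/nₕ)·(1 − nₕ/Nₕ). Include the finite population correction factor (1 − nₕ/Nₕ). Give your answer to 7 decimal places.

0.0000667

N = 191532; Wₕ = Nₕ/N.
class 1: (121199/191532)²·1.55²/16959·(1 − 16959/121199) = 0.0000487881
class 2: (70333/191532)²·1.05²/7421·(1 − 7421/70333) = 0.0000179195
Sum = 0.0000667076 → 0.0000667.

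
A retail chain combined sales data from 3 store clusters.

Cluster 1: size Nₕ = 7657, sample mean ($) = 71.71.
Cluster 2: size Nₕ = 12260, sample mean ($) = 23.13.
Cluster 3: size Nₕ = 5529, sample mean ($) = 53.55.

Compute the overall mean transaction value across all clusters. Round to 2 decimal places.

N = 7657 + 12260 + 5529 = 25446.
Weight each subgroup mean by Nₕ/N and sum.
Σ Nₕx̄ₕ = 7657·71.71 + 12260·23.13 + 5529·53.55 = 549083.47 + 283573.8 + 296077.95 = 1128735.22.
Divide by N: 1128735.22 / 25446 = 44.3581... → 44.36.

44.36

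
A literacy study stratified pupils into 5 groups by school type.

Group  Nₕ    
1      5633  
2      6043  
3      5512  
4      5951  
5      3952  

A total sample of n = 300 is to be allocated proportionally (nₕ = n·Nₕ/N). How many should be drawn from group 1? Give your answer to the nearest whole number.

62

N = 5633 + 6043 + 5512 + 5951 + 3952 = 27091.
n_1 = 300·5633/27091 = 62.379... → 62.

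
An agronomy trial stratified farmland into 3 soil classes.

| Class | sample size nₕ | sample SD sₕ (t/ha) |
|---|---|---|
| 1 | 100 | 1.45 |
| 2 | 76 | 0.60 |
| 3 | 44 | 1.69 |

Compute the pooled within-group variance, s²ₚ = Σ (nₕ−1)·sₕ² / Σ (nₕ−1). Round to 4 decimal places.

1.6496

1: (100−1)·1.45² = 99·2.1025 = 208.1475
2: (76−1)·0.60² = 75·0.36 = 27
3: (44−1)·1.69² = 43·2.8561 = 122.8123
Numerator = 357.9598; denominator = Σ(nₕ−1) = 217.
s²ₚ = 357.9598/217 = 1.649584... → 1.6496.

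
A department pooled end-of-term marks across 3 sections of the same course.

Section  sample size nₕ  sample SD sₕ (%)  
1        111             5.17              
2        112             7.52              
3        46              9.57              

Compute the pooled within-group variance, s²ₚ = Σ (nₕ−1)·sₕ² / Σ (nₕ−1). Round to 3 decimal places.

50.145

1: (111−1)·5.17² = 110·26.7289 = 2940.179
2: (112−1)·7.52² = 111·56.5504 = 6277.0944
3: (46−1)·9.57² = 45·91.5849 = 4121.3205
Numerator = 13338.5939; denominator = Σ(nₕ−1) = 266.
s²ₚ = 13338.5939/266 = 50.14509... → 50.145.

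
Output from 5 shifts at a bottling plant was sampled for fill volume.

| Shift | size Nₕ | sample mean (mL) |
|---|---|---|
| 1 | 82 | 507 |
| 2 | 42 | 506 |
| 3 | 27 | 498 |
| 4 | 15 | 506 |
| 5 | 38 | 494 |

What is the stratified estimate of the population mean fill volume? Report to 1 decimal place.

N = 82 + 42 + 27 + 15 + 38 = 204.
Overall mean = Σ (Nₕ/N)·x̄ₕ — weight by population share, not a simple average.
Σ Nₕx̄ₕ = 82·507 + 42·506 + 27·498 + 15·506 + 38·494 = 41574 + 21252 + 13446 + 7590 + 18772 = 102634.
Divide by N: 102634 / 204 = 503.108... → 503.1.

503.1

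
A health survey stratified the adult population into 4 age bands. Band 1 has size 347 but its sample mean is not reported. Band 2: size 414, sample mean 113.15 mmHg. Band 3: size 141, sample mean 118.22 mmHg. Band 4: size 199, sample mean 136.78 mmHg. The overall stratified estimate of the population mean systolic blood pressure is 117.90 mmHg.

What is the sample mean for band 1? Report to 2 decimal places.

112.61

Σ Nₕx̄ₕ = N·μ, so 347·x̄_1 = 1101·117.90 − (414·113.15 + 141·118.22 + 199·136.78).
= 129807.9 − 90732.34 = 39075.56.
x̄_1 = 39075.56 / 347 = 112.6097... → 112.61.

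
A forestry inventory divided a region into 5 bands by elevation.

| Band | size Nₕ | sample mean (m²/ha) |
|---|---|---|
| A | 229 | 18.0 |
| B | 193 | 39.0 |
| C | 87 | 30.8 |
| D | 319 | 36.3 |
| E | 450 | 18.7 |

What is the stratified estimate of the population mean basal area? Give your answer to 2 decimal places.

N = 229 + 193 + 87 + 319 + 450 = 1278.
Weight each subgroup mean by Nₕ/N and sum.
Σ Nₕx̄ₕ = 229·18.0 + 193·39.0 + 87·30.8 + 319·36.3 + 450·18.7 = 4122 + 7527 + 2679.6 + 11579.7 + 8415 = 34323.3.
Divide by N: 34323.3 / 1278 = 26.8570... → 26.86.

26.86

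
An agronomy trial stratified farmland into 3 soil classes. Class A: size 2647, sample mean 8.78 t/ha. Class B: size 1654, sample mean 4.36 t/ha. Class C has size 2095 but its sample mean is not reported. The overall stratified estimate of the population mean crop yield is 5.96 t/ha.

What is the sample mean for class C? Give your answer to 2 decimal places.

Σ Nₕx̄ₕ = N·μ, so 2095·x̄_C = 6396·5.96 − (2647·8.78 + 1654·4.36).
= 38120.16 − 30452.1 = 7668.06.
x̄_C = 7668.06 / 2095 = 3.6602... → 3.66.

3.66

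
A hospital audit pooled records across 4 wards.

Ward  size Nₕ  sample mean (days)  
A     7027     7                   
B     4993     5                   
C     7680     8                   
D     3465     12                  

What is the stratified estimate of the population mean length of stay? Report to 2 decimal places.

7.65

N = 23165; weights Wₕ = Nₕ/N = (0.3033, 0.2155, 0.3315, 0.1496).
x̄_st = Σ Wₕ·x̄ₕ = 0.3033·7 + 0.2155·5 + 0.3315·8 + 0.1496·12 ≈ 7.6483...
→ 7.65.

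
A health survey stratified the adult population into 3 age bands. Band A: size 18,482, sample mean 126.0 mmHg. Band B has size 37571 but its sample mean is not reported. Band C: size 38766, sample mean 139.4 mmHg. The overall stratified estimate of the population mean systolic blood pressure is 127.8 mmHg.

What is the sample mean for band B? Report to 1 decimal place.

Σ Nₕx̄ₕ = N·μ, so 37571·x̄_B = 94819·127.8 − (18482·126.0 + 38766·139.4).
= 12117868.2 − 7732712.4 = 4385155.8.
x̄_B = 4385155.8 / 37571 = 116.717... → 116.7.

116.7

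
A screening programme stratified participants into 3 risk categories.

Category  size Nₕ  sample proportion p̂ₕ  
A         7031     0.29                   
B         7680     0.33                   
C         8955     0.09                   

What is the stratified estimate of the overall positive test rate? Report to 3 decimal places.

0.227

Wₕ = Nₕ/N with N = 23666: 0.2971, 0.3245, 0.3784.
p̂_st = 0.2971·0.29 + 0.3245·0.33 + 0.3784·0.09 ≈ 0.22730... → 0.227.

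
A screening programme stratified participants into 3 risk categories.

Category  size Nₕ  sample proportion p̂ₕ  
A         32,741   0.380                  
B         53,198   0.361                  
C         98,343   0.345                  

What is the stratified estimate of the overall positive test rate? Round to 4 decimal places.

Wₕ = Nₕ/N with N = 184282: 0.1777, 0.2887, 0.5337.
p̂_st = 0.1777·0.380 + 0.2887·0.361 + 0.5337·0.345 ≈ 0.355837... → 0.3558.

0.3558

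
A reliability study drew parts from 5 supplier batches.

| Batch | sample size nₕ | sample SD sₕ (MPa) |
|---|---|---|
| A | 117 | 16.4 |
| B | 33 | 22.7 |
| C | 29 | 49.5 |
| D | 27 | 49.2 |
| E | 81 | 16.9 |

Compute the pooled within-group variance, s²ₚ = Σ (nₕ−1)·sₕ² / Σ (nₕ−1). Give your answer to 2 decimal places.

716.60

Degrees of freedom: 116 + 32 + 28 + 26 + 80 = 282.
Σ(nₕ−1)sₕ² = 116·268.96 + 32·515.29 + 28·2450.25 + 26·2420.64 + 80·285.61 = 202081.08.
s²ₚ = 202081.08 / 282 = 716.5996... → 716.60.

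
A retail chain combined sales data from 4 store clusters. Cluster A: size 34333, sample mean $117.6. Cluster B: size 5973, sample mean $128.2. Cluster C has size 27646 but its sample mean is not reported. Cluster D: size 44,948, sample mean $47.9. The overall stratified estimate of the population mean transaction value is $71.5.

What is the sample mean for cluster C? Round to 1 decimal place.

N = 34333 + 5973 + 27646 + 44948 = 112900.
Overall total = μ·N = 71.5·112900 = 8072350.
Subtract the known strata: 34333·117.6 + 5973·128.2 + 44948·47.9 = 6956308.6.
Remaining total for cluster C: 8072350 − 6956308.6 = 1116041.4.
Divide by its size: 1116041.4 / 27646 = 40.369... → 40.4.

40.4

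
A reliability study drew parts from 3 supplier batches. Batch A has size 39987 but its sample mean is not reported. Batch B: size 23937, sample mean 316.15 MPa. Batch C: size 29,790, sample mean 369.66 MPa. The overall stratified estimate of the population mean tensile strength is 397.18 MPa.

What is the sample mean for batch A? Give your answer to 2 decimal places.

466.19

N = 39987 + 23937 + 29790 = 93714.
Overall total = μ·N = 397.18·93714 = 37221326.52.
Subtract the known strata: 23937·316.15 + 29790·369.66 = 18579853.95.
Remaining total for batch A: 37221326.52 − 18579853.95 = 18641472.57.
Divide by its size: 18641472.57 / 39987 = 466.1883... → 466.19.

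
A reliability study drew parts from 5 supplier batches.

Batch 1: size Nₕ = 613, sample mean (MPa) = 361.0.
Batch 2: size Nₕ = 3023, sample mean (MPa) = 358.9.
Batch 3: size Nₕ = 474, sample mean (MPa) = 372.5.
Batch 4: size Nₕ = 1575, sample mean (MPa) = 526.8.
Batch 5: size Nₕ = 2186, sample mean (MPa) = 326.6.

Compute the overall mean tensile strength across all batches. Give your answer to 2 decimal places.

384.51

x̄_st = (Σ Nₕx̄ₕ) / (Σ Nₕ) = (613·361.0 + 3023·358.9 + 474·372.5 + 1575·526.8 + 2186·326.6) / 7871
= 3026470.3 / 7871 = 384.5090... → 384.51.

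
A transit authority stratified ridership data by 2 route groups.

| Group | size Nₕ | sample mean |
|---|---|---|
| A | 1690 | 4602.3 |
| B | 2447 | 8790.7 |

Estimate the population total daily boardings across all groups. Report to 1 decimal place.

A: 1690·4602.3 = 7777887
B: 2447·8790.7 = 21510842.9
τ̂ = Σ Nₕx̄ₕ = 29288729.9.

29288729.9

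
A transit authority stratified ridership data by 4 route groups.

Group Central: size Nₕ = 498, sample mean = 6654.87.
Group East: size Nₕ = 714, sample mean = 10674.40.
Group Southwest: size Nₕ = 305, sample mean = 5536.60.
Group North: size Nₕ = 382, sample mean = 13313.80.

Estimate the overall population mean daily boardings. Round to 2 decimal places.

x̄_st = (Σ Nₕx̄ₕ) / (Σ Nₕ) = (498·6654.87 + 714·10674.40 + 305·5536.60 + 382·13313.80) / 1899
= 17710181.46 / 1899 = 9326.0566... → 9326.06.

9326.06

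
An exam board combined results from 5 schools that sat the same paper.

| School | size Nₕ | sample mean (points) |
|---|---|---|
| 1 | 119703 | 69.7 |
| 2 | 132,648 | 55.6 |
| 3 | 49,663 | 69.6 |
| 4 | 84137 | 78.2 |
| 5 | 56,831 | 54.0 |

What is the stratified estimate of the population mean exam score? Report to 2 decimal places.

65.07

N = 442982; weights Wₕ = Nₕ/N = (0.2702, 0.2994, 0.1121, 0.1899, 0.1283).
x̄_st = Σ Wₕ·x̄ₕ = 0.2702·69.7 + 0.2994·55.6 + 0.1121·69.6 + 0.1899·78.2 + 0.1283·54.0 ≈ 65.0669...
→ 65.07.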